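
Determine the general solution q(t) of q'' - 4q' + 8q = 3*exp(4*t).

Characteristic equation r² - 4r + 8 = 0 has discriminant (-4)² - 4·(8) = -16 < 0, so r = 2 ± 2i.
Hence q_h = C1*cos(2*t)*exp(2*t) + C2*exp(2*t)*sin(2*t).
Try q_p = A*exp(4*t). Substituting into the equation and dividing by exp(4*t) gives A = 3/8, so q_p = 3*exp(4*t)/8.

q = 3*exp(4*t)/8 + C1*cos(2*t)*exp(2*t) + C2*exp(2*t)*sin(2*t)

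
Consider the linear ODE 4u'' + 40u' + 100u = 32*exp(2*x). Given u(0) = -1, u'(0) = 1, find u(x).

u = -57*exp(-5*x)/49 + 8*exp(2*x)/49 - 36*x*exp(-5*x)/7

Divide through by 4: u'' + 10u' + 25u = 8*exp(2*x).
Characteristic equation r² + 10r + 25 = 0 has discriminant (10)² - 4·(25) = 0, so r = -5 is a repeated root.
Hence u_h = (C1 + C2*x)*exp(-5*x).
Try u_p = A*exp(2*x). Substituting into the equation and dividing by exp(2*x) gives A = 8/49, so u_p = 8*exp(2*x)/49.
General solution: u = 8*exp(2*x)/49 + C1*exp(-5*x) + C2*x*exp(-5*x).
Apply the initial conditions: u(0) = 8/49 + C1 = -1 and u'(0) = 16/49 + C2 - 5*C1 = 1. Solving gives C1 = -57/49, C2 = -36/7.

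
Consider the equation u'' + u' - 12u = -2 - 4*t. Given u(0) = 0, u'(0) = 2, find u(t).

Characteristic equation r² + r - 12 = 0 factors as (r - 3)(r + 4) = 0, so r = 3, -4.
Hence u_h = C1*exp(3*t) + C2*exp(-4*t).
For the particular solution try u_p = A0 + A1*t. Substituting and matching coefficients of each power of t gives A0 = 7/36, A1 = 1/3, so u_p = 7/36 + t/3.
General solution: u = 7/36 + t/3 + C1*exp(3*t) + C2*exp(-4*t).
Apply the initial conditions: u(0) = 7/36 + C1 + C2 = 0 and u'(0) = 1/3 - 4*C2 + 3*C1 = 2. Solving gives C1 = 8/63, C2 = -9/28.

u = 7/36 - 9*exp(-4*t)/28 + t/3 + 8*exp(3*t)/63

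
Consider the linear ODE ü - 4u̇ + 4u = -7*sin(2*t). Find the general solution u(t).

u = -7*cos(2*t)/8 + C1*exp(2*t) + C2*t*exp(2*t)

Characteristic equation r² - 4r + 4 = 0 has discriminant (-4)² - 4·(4) = 0, so r = 2 is a repeated root.
Hence u_h = (C1 + C2*t)*exp(2*t).
Try u_p = A*cos(2*t) + B*sin(2*t). Substituting and equating the coefficients of cos(2t) and sin(2t) gives A = -7/8, B = 0, so u_p = -7*cos(2*t)/8.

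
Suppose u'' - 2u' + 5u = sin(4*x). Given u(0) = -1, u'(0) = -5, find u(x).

u = -11*sin(4*x)/185 + 8*cos(4*x)/185 - 344*exp(x)*sin(2*x)/185 - 193*cos(2*x)*exp(x)/185

Characteristic equation r² - 2r + 5 = 0 has discriminant (-2)² - 4·(5) = -16 < 0, so r = 1 ± 2i.
Hence u_h = C1*cos(2*x)*exp(x) + C2*exp(x)*sin(2*x).
Try u_p = A*cos(4*x) + B*sin(4*x). Substituting and equating the coefficients of cos(4x) and sin(4x) gives A = 8/185, B = -11/185, so u_p = -11*sin(4*x)/185 + 8*cos(4*x)/185.
General solution: u = -11*sin(4*x)/185 + 8*cos(4*x)/185 + C1*cos(2*x)*exp(x) + C2*exp(x)*sin(2*x).
Apply the initial conditions: u(0) = 8/185 + C1 = -1 and u'(0) = -44/185 + C1 + 2*C2 = -5. Solving gives C1 = -193/185, C2 = -344/185.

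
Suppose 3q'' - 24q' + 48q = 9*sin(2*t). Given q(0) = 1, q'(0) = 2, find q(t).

q = 3*cos(2*t)/25 + 9*sin(2*t)/100 + 22*exp(4*t)/25 - 17*t*exp(4*t)/10

Divide through by 3: q'' - 8q' + 16q = 3*sin(2*t).
Characteristic equation r² - 8r + 16 = 0 has discriminant (-8)² - 4·(16) = 0, so r = 4 is a repeated root.
Hence q_h = (C1 + C2*t)*exp(4*t).
Try q_p = A*cos(2*t) + B*sin(2*t). Substituting and equating the coefficients of cos(2t) and sin(2t) gives A = 3/25, B = 9/100, so q_p = 3*cos(2*t)/25 + 9*sin(2*t)/100.
General solution: q = 3*cos(2*t)/25 + 9*sin(2*t)/100 + C1*exp(4*t) + C2*t*exp(4*t).
Apply the initial conditions: q(0) = 3/25 + C1 = 1 and q'(0) = 9/50 + C2 + 4*C1 = 2. Solving gives C1 = 22/25, C2 = -17/10.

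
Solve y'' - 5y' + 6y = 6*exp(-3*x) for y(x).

Characteristic equation r² - 5r + 6 = 0 factors as (r - 2)(r - 3) = 0, so r = 2, 3.
Hence y_h = C1*exp(2*x) + C2*exp(3*x).
Try y_p = A*exp(-3*x). Substituting into the equation and dividing by exp(-3*x) gives A = 1/5, so y_p = exp(-3*x)/5.

y = exp(-3*x)/5 + C1*exp(2*x) + C2*exp(3*x)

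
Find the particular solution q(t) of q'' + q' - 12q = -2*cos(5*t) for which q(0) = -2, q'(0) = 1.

q = -295*exp(-4*t)/287 - 122*exp(3*t)/119 - 5*sin(5*t)/697 + 37*cos(5*t)/697

Characteristic equation r² + r - 12 = 0 factors as (r - 3)(r + 4) = 0, so r = 3, -4.
Hence q_h = C1*exp(3*t) + C2*exp(-4*t).
Try q_p = A*cos(5*t) + B*sin(5*t). Substituting and equating the coefficients of cos(5t) and sin(5t) gives A = 37/697, B = -5/697, so q_p = -5*sin(5*t)/697 + 37*cos(5*t)/697.
General solution: q = -5*sin(5*t)/697 + 37*cos(5*t)/697 + C1*exp(3*t) + C2*exp(-4*t).
Apply the initial conditions: q(0) = 37/697 + C1 + C2 = -2 and q'(0) = -25/697 - 4*C2 + 3*C1 = 1. Solving gives C1 = -122/119, C2 = -295/287.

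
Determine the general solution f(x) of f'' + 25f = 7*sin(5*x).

Characteristic equation r² + 25 = 0 has discriminant (0)² - 4·(25) = -100 < 0, so r = ± 5i.
Hence f_h = C1*cos(5*x) + C2*sin(5*x).
Since ±5i are characteristic roots, multiply the trial by x. Try f_p = x*(A*cos(5*x) + B*sin(5*x)). Substituting and equating the coefficients of cos(5x) and sin(5x) gives A = -7/10, B = 0, so f_p = -7*x*cos(5*x)/10.

f = C1*cos(5*x) + C2*sin(5*x) - 7*x*cos(5*x)/10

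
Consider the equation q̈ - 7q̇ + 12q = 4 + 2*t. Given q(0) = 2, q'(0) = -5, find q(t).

q = 31/72 - 79*exp(4*t)/8 + t/6 + 103*exp(3*t)/9

Characteristic equation r² - 7r + 12 = 0 factors as (r - 3)(r - 4) = 0, so r = 3, 4.
Hence q_h = C1*exp(3*t) + C2*exp(4*t).
For the particular solution try q_p = A0 + A1*t. Substituting and matching coefficients of each power of t gives A0 = 31/72, A1 = 1/6, so q_p = 31/72 + t/6.
General solution: q = 31/72 + t/6 + C1*exp(3*t) + C2*exp(4*t).
Apply the initial conditions: q(0) = 31/72 + C1 + C2 = 2 and q'(0) = 1/6 + 3*C1 + 4*C2 = -5. Solving gives C1 = 103/9, C2 = -79/8.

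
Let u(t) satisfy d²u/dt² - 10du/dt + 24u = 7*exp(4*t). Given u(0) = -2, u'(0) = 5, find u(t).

u = -41*exp(4*t)/4 + 33*exp(6*t)/4 - 7*t*exp(4*t)/2

Characteristic equation r² - 10r + 24 = 0 factors as (r - 6)(r - 4) = 0, so r = 6, 4.
Hence u_h = C1*exp(6*t) + C2*exp(4*t).
Since exp(4*t) solves the homogeneous equation (r = 4 is a root of multiplicity 1), multiply the trial by t. Try u_p = A*t*exp(4*t). Substituting into the equation and dividing by exp(4*t) gives A = -7/2, so u_p = -7*t*exp(4*t)/2.
General solution: u = C1*exp(6*t) + C2*exp(4*t) - 7*t*exp(4*t)/2.
Apply the initial conditions: u(0) = C1 + C2 = -2 and u'(0) = -7/2 + 4*C2 + 6*C1 = 5. Solving gives C1 = 33/4, C2 = -41/4.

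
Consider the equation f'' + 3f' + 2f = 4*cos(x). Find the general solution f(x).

f = 2*cos(x)/5 + 6*sin(x)/5 + C1*exp(-2*x) + C2*exp(-x)

Characteristic equation r² + 3r + 2 = 0 factors as (r + 2)(r + 1) = 0, so r = -2, -1.
Hence f_h = C1*exp(-2*x) + C2*exp(-x).
Try f_p = A*cos(x) + B*sin(x). Substituting and equating the coefficients of cos(x) and sin(x) gives A = 2/5, B = 6/5, so f_p = 2*cos(x)/5 + 6*sin(x)/5.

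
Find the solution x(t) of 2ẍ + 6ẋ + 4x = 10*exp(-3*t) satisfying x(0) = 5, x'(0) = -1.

x = -9*exp(-2*t) + 5*exp(-3*t)/2 + 23*exp(-t)/2

Divide through by 2: x'' + 3x' + 2x = 5*exp(-3*t).
Characteristic equation r² + 3r + 2 = 0 factors as (r + 1)(r + 2) = 0, so r = -1, -2.
Hence x_h = C1*exp(-t) + C2*exp(-2*t).
Try x_p = A*exp(-3*t). Substituting into the equation and dividing by exp(-3*t) gives A = 5/2, so x_p = 5*exp(-3*t)/2.
General solution: x = 5*exp(-3*t)/2 + C1*exp(-t) + C2*exp(-2*t).
Apply the initial conditions: x(0) = 5/2 + C1 + C2 = 5 and x'(0) = -15/2 - C1 - 2*C2 = -1. Solving gives C1 = 23/2, C2 = -9.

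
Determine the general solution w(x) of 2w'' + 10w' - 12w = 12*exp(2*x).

w = 3*exp(2*x)/4 + C1*exp(-6*x) + C2*exp(x)

Divide through by 2: w'' + 5w' - 6w = 6*exp(2*x).
Characteristic equation r² + 5r - 6 = 0 factors as (r + 6)(r - 1) = 0, so r = -6, 1.
Hence w_h = C1*exp(-6*x) + C2*exp(x).
Try w_p = A*exp(2*x). Substituting into the equation and dividing by exp(2*x) gives A = 3/4, so w_p = 3*exp(2*x)/4.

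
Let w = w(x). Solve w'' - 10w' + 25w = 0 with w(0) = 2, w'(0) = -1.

w = 2*exp(5*x) - 11*x*exp(5*x)

Characteristic equation r² - 10r + 25 = 0 has discriminant (-10)² - 4·(25) = 0, so r = 5 is a repeated root.
Hence w_h = (C1 + C2*x)*exp(5*x).
Apply the initial conditions: w(0) = C1 = 2 and w'(0) = C2 + 5*C1 = -1. Solving gives C1 = 2, C2 = -11.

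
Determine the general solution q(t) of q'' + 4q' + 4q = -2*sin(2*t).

Characteristic equation r² + 4r + 4 = 0 has discriminant (4)² - 4·(4) = 0, so r = -2 is a repeated root.
Hence q_h = (C1 + C2*t)*exp(-2*t).
Try q_p = A*cos(2*t) + B*sin(2*t). Substituting and equating the coefficients of cos(2t) and sin(2t) gives A = 1/4, B = 0, so q_p = cos(2*t)/4.

q = cos(2*t)/4 + C1*exp(-2*t) + C2*t*exp(-2*t)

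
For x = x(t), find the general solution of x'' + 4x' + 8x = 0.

Characteristic equation r² + 4r + 8 = 0 has discriminant (4)² - 4·(8) = -16 < 0, so r = -2 ± 2i.
Hence x_h = C1*cos(2*t)*exp(-2*t) + C2*exp(-2*t)*sin(2*t).

x = C1*cos(2*t)*exp(-2*t) + C2*exp(-2*t)*sin(2*t)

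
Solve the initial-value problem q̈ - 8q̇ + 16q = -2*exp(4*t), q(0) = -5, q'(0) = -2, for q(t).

q = -5*exp(4*t) - t**2*exp(4*t) + 18*t*exp(4*t)

Characteristic equation r² - 8r + 16 = 0 has discriminant (-8)² - 4·(16) = 0, so r = 4 is a repeated root.
Hence q_h = (C1 + C2*t)*exp(4*t).
Since exp(4*t) solves the homogeneous equation (r = 4 is a root of multiplicity 2), multiply the trial by t^2. Try q_p = A*t^2*exp(4*t). Substituting into the equation and dividing by exp(4*t) gives A = -1, so q_p = -t^2*exp(4*t).
General solution: q = C1*exp(4*t) - t^2*exp(4*t) + C2*t*exp(4*t).
Apply the initial conditions: q(0) = C1 = -5 and q'(0) = C2 + 4*C1 = -2. Solving gives C1 = -5, C2 = 18.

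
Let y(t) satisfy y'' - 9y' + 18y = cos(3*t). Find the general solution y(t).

Characteristic equation r² - 9r + 18 = 0 factors as (r - 6)(r - 3) = 0, so r = 6, 3.
Hence y_h = C1*exp(6*t) + C2*exp(3*t).
Try y_p = A*cos(3*t) + B*sin(3*t). Substituting and equating the coefficients of cos(3t) and sin(3t) gives A = 1/90, B = -1/30, so y_p = -sin(3*t)/30 + cos(3*t)/90.

y = -sin(3*t)/30 + cos(3*t)/90 + C1*exp(6*t) + C2*exp(3*t)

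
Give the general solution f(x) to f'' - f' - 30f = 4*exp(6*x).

f = C1*exp(-5*x) + C2*exp(6*x) + 4*x*exp(6*x)/11

Characteristic equation r² - r - 30 = 0 factors as (r + 5)(r - 6) = 0, so r = -5, 6.
Hence f_h = C1*exp(-5*x) + C2*exp(6*x).
Since exp(6*x) solves the homogeneous equation (r = 6 is a root of multiplicity 1), multiply the trial by x. Try f_p = A*x*exp(6*x). Substituting into the equation and dividing by exp(6*x) gives A = 4/11, so f_p = 4*x*exp(6*x)/11.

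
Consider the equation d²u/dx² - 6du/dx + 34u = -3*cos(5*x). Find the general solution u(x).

Characteristic equation r² - 6r + 34 = 0 has discriminant (-6)² - 4·(34) = -100 < 0, so r = 3 ± 5i.
Hence u_h = C1*cos(5*x)*exp(3*x) + C2*exp(3*x)*sin(5*x).
Try u_p = A*cos(5*x) + B*sin(5*x). Substituting and equating the coefficients of cos(5x) and sin(5x) gives A = -3/109, B = 10/109, so u_p = -3*cos(5*x)/109 + 10*sin(5*x)/109.

u = -3*cos(5*x)/109 + 10*sin(5*x)/109 + C1*cos(5*x)*exp(3*x) + C2*exp(3*x)*sin(5*x)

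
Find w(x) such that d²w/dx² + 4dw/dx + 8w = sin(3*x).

Characteristic equation r² + 4r + 8 = 0 has discriminant (4)² - 4·(8) = -16 < 0, so r = -2 ± 2i.
Hence w_h = C1*cos(2*x)*exp(-2*x) + C2*exp(-2*x)*sin(2*x).
Try w_p = A*cos(3*x) + B*sin(3*x). Substituting and equating the coefficients of cos(3x) and sin(3x) gives A = -12/145, B = -1/145, so w_p = -12*cos(3*x)/145 - sin(3*x)/145.

w = -12*cos(3*x)/145 - sin(3*x)/145 + C1*cos(2*x)*exp(-2*x) + C2*exp(-2*x)*sin(2*x)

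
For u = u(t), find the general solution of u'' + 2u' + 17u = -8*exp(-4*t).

Characteristic equation r² + 2r + 17 = 0 has discriminant (2)² - 4·(17) = -64 < 0, so r = -1 ± 4i.
Hence u_h = C1*cos(4*t)*exp(-t) + C2*exp(-t)*sin(4*t).
Try u_p = A*exp(-4*t). Substituting into the equation and dividing by exp(-4*t) gives A = -8/25, so u_p = -8*exp(-4*t)/25.

u = -8*exp(-4*t)/25 + C1*cos(4*t)*exp(-t) + C2*exp(-t)*sin(4*t)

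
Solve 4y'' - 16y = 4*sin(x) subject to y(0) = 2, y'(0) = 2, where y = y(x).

Divide through by 4: y'' - 4y = sin(x).
Characteristic equation r² - 4 = 0 factors as (r + 2)(r - 2) = 0, so r = -2, 2.
Hence y_h = C1*exp(-2*x) + C2*exp(2*x).
Try y_p = A*cos(x) + B*sin(x). Substituting and equating the coefficients of cos(x) and sin(x) gives A = 0, B = -1/5, so y_p = -sin(x)/5.
General solution: y = -sin(x)/5 + C1*exp(-2*x) + C2*exp(2*x).
Apply the initial conditions: y(0) = C1 + C2 = 2 and y'(0) = -1/5 - 2*C1 + 2*C2 = 2. Solving gives C1 = 9/20, C2 = 31/20.

y = -sin(x)/5 + 9*exp(-2*x)/20 + 31*exp(2*x)/20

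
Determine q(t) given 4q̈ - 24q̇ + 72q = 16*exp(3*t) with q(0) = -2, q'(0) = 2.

q = 4*exp(3*t)/9 - 22*cos(3*t)*exp(3*t)/9 + 8*exp(3*t)*sin(3*t)/3

Divide through by 4: q'' - 6q' + 18q = 4*exp(3*t).
Characteristic equation r² - 6r + 18 = 0 has discriminant (-6)² - 4·(18) = -36 < 0, so r = 3 ± 3i.
Hence q_h = C1*cos(3*t)*exp(3*t) + C2*exp(3*t)*sin(3*t).
Try q_p = A*exp(3*t). Substituting into the equation and dividing by exp(3*t) gives A = 4/9, so q_p = 4*exp(3*t)/9.
General solution: q = 4*exp(3*t)/9 + C1*cos(3*t)*exp(3*t) + C2*exp(3*t)*sin(3*t).
Apply the initial conditions: q(0) = 4/9 + C1 = -2 and q'(0) = 4/3 + 3*C1 + 3*C2 = 2. Solving gives C1 = -22/9, C2 = 8/3.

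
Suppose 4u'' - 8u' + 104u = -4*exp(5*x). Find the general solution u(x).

u = -exp(5*x)/41 + C1*cos(5*x)*exp(x) + C2*exp(x)*sin(5*x)

Divide through by 4: u'' - 2u' + 26u = -exp(5*x).
Characteristic equation r² - 2r + 26 = 0 has discriminant (-2)² - 4·(26) = -100 < 0, so r = 1 ± 5i.
Hence u_h = C1*cos(5*x)*exp(x) + C2*exp(x)*sin(5*x).
Try u_p = A*exp(5*x). Substituting into the equation and dividing by exp(5*x) gives A = -1/41, so u_p = -exp(5*x)/41.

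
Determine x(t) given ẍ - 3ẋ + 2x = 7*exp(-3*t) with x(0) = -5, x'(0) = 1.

x = -51*exp(t)/4 + 7*exp(-3*t)/20 + 37*exp(2*t)/5

Characteristic equation r² - 3r + 2 = 0 factors as (r - 1)(r - 2) = 0, so r = 1, 2.
Hence x_h = C1*exp(t) + C2*exp(2*t).
Try x_p = A*exp(-3*t). Substituting into the equation and dividing by exp(-3*t) gives A = 7/20, so x_p = 7*exp(-3*t)/20.
General solution: x = 7*exp(-3*t)/20 + C1*exp(t) + C2*exp(2*t).
Apply the initial conditions: x(0) = 7/20 + C1 + C2 = -5 and x'(0) = -21/20 + C1 + 2*C2 = 1. Solving gives C1 = -51/4, C2 = 37/5.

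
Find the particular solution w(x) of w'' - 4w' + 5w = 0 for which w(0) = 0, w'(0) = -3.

Characteristic equation r² - 4r + 5 = 0 has discriminant (-4)² - 4·(5) = -4 < 0, so r = 2 ± i.
Hence w_h = C1*cos(x)*exp(2*x) + C2*exp(2*x)*sin(x).
Apply the initial conditions: w(0) = C1 = 0 and w'(0) = C2 + 2*C1 = -3. Solving gives C1 = 0, C2 = -3.

w = -3*exp(2*x)*sin(x)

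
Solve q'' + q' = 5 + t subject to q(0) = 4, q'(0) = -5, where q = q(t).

Characteristic equation r² + r = 0 factors as (r + 1)r = 0, so r = -1, 0.
Hence q_h = C1*exp(-t) + C2.
Since 0 is a characteristic root (multiplicity 1), multiply the polynomial trial by t: try q_p = t*(A0 + A1*t). Substituting and matching coefficients of each power of t gives A0 = 4, A1 = 1/2, so q_p = t^2/2 + 4*t.
General solution: q = C2 + t^2/2 + 4*t + C1*exp(-t).
Apply the initial conditions: q(0) = C1 + C2 = 4 and q'(0) = 4 - C1 = -5. Solving gives C1 = 9, C2 = -5.

q = -5 + t**2/2 + 4*t + 9*exp(-t)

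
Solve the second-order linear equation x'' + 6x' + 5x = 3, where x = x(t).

x = 3/5 + C1*exp(-5*t) + C2*exp(-t)

Characteristic equation r² + 6r + 5 = 0 factors as (r + 5)(r + 1) = 0, so r = -5, -1.
Hence x_h = C1*exp(-5*t) + C2*exp(-t).
For the particular solution try x_p = A0. Substituting and matching coefficients of each power of t gives A0 = 3/5, so x_p = 3/5.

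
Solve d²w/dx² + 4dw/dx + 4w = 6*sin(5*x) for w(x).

Characteristic equation r² + 4r + 4 = 0 has discriminant (4)² - 4·(4) = 0, so r = -2 is a repeated root.
Hence w_h = (C1 + C2*x)*exp(-2*x).
Try w_p = A*cos(5*x) + B*sin(5*x). Substituting and equating the coefficients of cos(5x) and sin(5x) gives A = -120/841, B = -126/841, so w_p = -126*sin(5*x)/841 - 120*cos(5*x)/841.

w = -126*sin(5*x)/841 - 120*cos(5*x)/841 + C1*exp(-2*x) + C2*x*exp(-2*x)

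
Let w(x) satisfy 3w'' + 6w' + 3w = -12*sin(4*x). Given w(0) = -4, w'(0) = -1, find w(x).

Divide through by 3: w'' + 2w' + w = -4*sin(4*x).
Characteristic equation r² + 2r + 1 = 0 has discriminant (2)² - 4·(1) = 0, so r = -1 is a repeated root.
Hence w_h = (C1 + C2*x)*exp(-x).
Try w_p = A*cos(4*x) + B*sin(4*x). Substituting and equating the coefficients of cos(4x) and sin(4x) gives A = 32/289, B = 60/289, so w_p = 32*cos(4*x)/289 + 60*sin(4*x)/289.
General solution: w = 32*cos(4*x)/289 + 60*sin(4*x)/289 + C1*exp(-x) + C2*x*exp(-x).
Apply the initial conditions: w(0) = 32/289 + C1 = -4 and w'(0) = 240/289 + C2 - C1 = -1. Solving gives C1 = -1188/289, C2 = -101/17.

w = -1188*exp(-x)/289 + 32*cos(4*x)/289 + 60*sin(4*x)/289 - 101*x*exp(-x)/17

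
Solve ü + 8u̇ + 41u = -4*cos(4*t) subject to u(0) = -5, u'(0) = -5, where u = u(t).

Characteristic equation r² + 8r + 41 = 0 has discriminant (8)² - 4·(41) = -100 < 0, so r = -4 ± 5i.
Hence u_h = C1*cos(5*t)*exp(-4*t) + C2*exp(-4*t)*sin(5*t).
Try u_p = A*cos(4*t) + B*sin(4*t). Substituting and equating the coefficients of cos(4t) and sin(4t) gives A = -100/1649, B = -128/1649, so u_p = -128*sin(4*t)/1649 - 100*cos(4*t)/1649.
General solution: u = -128*sin(4*t)/1649 - 100*cos(4*t)/1649 + C1*cos(5*t)*exp(-4*t) + C2*exp(-4*t)*sin(5*t).
Apply the initial conditions: u(0) = -100/1649 + C1 = -5 and u'(0) = -512/1649 - 4*C1 + 5*C2 = -5. Solving gives C1 = -8145/1649, C2 = -40313/8245.

u = -128*sin(4*t)/1649 - 100*cos(4*t)/1649 - 40313*exp(-4*t)*sin(5*t)/8245 - 8145*cos(5*t)*exp(-4*t)/1649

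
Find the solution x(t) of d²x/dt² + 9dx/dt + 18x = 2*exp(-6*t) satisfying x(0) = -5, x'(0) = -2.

Characteristic equation r² + 9r + 18 = 0 factors as (r + 3)(r + 6) = 0, so r = -3, -6.
Hence x_h = C1*exp(-3*t) + C2*exp(-6*t).
Since exp(-6*t) solves the homogeneous equation (r = -6 is a root of multiplicity 1), multiply the trial by t. Try x_p = A*t*exp(-6*t). Substituting into the equation and dividing by exp(-6*t) gives A = -2/3, so x_p = -2*t*exp(-6*t)/3.
General solution: x = C1*exp(-3*t) + C2*exp(-6*t) - 2*t*exp(-6*t)/3.
Apply the initial conditions: x(0) = C1 + C2 = -5 and x'(0) = -2/3 - 6*C2 - 3*C1 = -2. Solving gives C1 = -94/9, C2 = 49/9.

x = -94*exp(-3*t)/9 + 49*exp(-6*t)/9 - 2*t*exp(-6*t)/3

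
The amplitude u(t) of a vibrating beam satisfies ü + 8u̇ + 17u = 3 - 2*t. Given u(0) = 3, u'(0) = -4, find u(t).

u = 67/289 - 2*t/17 + 800*cos(t)*exp(-4*t)/289 + 2078*exp(-4*t)*sin(t)/289

Characteristic equation r² + 8r + 17 = 0 has discriminant (8)² - 4·(17) = -4 < 0, so r = -4 ± i.
Hence u_h = C1*cos(t)*exp(-4*t) + C2*exp(-4*t)*sin(t).
For the particular solution try u_p = A0 + A1*t. Substituting and matching coefficients of each power of t gives A0 = 67/289, A1 = -2/17, so u_p = 67/289 - 2*t/17.
General solution: u = 67/289 - 2*t/17 + C1*cos(t)*exp(-4*t) + C2*exp(-4*t)*sin(t).
Apply the initial conditions: u(0) = 67/289 + C1 = 3 and u'(0) = -2/17 + C2 - 4*C1 = -4. Solving gives C1 = 800/289, C2 = 2078/289.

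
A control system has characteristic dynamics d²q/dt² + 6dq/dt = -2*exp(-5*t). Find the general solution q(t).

Characteristic equation r² + 6r = 0 factors as (r + 6)r = 0, so r = -6, 0.
Hence q_h = C1*exp(-6*t) + C2.
Try q_p = A*exp(-5*t). Substituting into the equation and dividing by exp(-5*t) gives A = 2/5, so q_p = 2*exp(-5*t)/5.

q = C2 + 2*exp(-5*t)/5 + C1*exp(-6*t)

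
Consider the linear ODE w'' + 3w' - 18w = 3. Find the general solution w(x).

w = -1/6 + C1*exp(3*x) + C2*exp(-6*x)

Characteristic equation r² + 3r - 18 = 0 factors as (r - 3)(r + 6) = 0, so r = 3, -6.
Hence w_h = C1*exp(3*x) + C2*exp(-6*x).
For the particular solution try w_p = A0. Substituting and matching coefficients of each power of x gives A0 = -1/6, so w_p = -1/6.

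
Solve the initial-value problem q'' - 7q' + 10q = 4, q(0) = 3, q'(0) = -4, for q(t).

q = 2/5 - 46*exp(5*t)/15 + 17*exp(2*t)/3

Characteristic equation r² - 7r + 10 = 0 factors as (r - 2)(r - 5) = 0, so r = 2, 5.
Hence q_h = C1*exp(2*t) + C2*exp(5*t).
For the particular solution try q_p = A0. Substituting and matching coefficients of each power of t gives A0 = 2/5, so q_p = 2/5.
General solution: q = 2/5 + C1*exp(2*t) + C2*exp(5*t).
Apply the initial conditions: q(0) = 2/5 + C1 + C2 = 3 and q'(0) = 2*C1 + 5*C2 = -4. Solving gives C1 = 17/3, C2 = -46/15.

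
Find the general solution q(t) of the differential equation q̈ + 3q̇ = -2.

q = C2 - 2*t/3 + C1*exp(-3*t)

Characteristic equation r² + 3r = 0 factors as (r + 3)r = 0, so r = -3, 0.
Hence q_h = C1*exp(-3*t) + C2.
Since 1 solves the homogeneous equation (r = 0 is a root of multiplicity 1), multiply the trial by t. Try q_p = A*t. Substituting into the equation and dividing by 1 gives A = -2/3, so q_p = -2*t/3.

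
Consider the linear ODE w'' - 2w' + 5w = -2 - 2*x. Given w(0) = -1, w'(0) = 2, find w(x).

Characteristic equation r² - 2r + 5 = 0 has discriminant (-2)² - 4·(5) = -16 < 0, so r = 1 ± 2i.
Hence w_h = C1*cos(2*x)*exp(x) + C2*exp(x)*sin(2*x).
For the particular solution try w_p = A0 + A1*x. Substituting and matching coefficients of each power of x gives A0 = -14/25, A1 = -2/5, so w_p = -14/25 - 2*x/5.
General solution: w = -14/25 - 2*x/5 + C1*cos(2*x)*exp(x) + C2*exp(x)*sin(2*x).
Apply the initial conditions: w(0) = -14/25 + C1 = -1 and w'(0) = -2/5 + C1 + 2*C2 = 2. Solving gives C1 = -11/25, C2 = 71/50.

w = -14/25 - 2*x/5 - 11*cos(2*x)*exp(x)/25 + 71*exp(x)*sin(2*x)/50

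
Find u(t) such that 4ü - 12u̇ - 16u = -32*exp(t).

u = 4*exp(t)/3 + C1*exp(4*t) + C2*exp(-t)

Divide through by 4: u'' - 3u' - 4u = -8*exp(t).
Characteristic equation r² - 3r - 4 = 0 factors as (r - 4)(r + 1) = 0, so r = 4, -1.
Hence u_h = C1*exp(4*t) + C2*exp(-t).
Try u_p = A*exp(t). Substituting into the equation and dividing by exp(t) gives A = 4/3, so u_p = 4*exp(t)/3.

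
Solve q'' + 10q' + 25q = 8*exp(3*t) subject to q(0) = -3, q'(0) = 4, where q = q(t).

Characteristic equation r² + 10r + 25 = 0 has discriminant (10)² - 4·(25) = 0, so r = -5 is a repeated root.
Hence q_h = (C1 + C2*t)*exp(-5*t).
Try q_p = A*exp(3*t). Substituting into the equation and dividing by exp(3*t) gives A = 1/8, so q_p = exp(3*t)/8.
General solution: q = exp(3*t)/8 + C1*exp(-5*t) + C2*t*exp(-5*t).
Apply the initial conditions: q(0) = 1/8 + C1 = -3 and q'(0) = 3/8 + C2 - 5*C1 = 4. Solving gives C1 = -25/8, C2 = -12.

q = -25*exp(-5*t)/8 + exp(3*t)/8 - 12*t*exp(-5*t)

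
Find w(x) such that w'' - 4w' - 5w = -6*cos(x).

Characteristic equation r² - 4r - 5 = 0 factors as (r - 5)(r + 1) = 0, so r = 5, -1.
Hence w_h = C1*exp(5*x) + C2*exp(-x).
Try w_p = A*cos(x) + B*sin(x). Substituting and equating the coefficients of cos(x) and sin(x) gives A = 9/13, B = 6/13, so w_p = 6*sin(x)/13 + 9*cos(x)/13.

w = 6*sin(x)/13 + 9*cos(x)/13 + C1*exp(5*x) + C2*exp(-x)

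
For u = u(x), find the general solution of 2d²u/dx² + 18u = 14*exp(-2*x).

Divide through by 2: u'' + 9u = 7*exp(-2*x).
Characteristic equation r² + 9 = 0 has discriminant (0)² - 4·(9) = -36 < 0, so r = ± 3i.
Hence u_h = C1*cos(3*x) + C2*sin(3*x).
Try u_p = A*exp(-2*x). Substituting into the equation and dividing by exp(-2*x) gives A = 7/13, so u_p = 7*exp(-2*x)/13.

u = 7*exp(-2*x)/13 + C1*cos(3*x) + C2*sin(3*x)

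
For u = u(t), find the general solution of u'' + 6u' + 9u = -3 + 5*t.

u = -19/27 + 5*t/9 + C1*exp(-3*t) + C2*t*exp(-3*t)

Characteristic equation r² + 6r + 9 = 0 has discriminant (6)² - 4·(9) = 0, so r = -3 is a repeated root.
Hence u_h = (C1 + C2*t)*exp(-3*t).
For the particular solution try u_p = A0 + A1*t. Substituting and matching coefficients of each power of t gives A0 = -19/27, A1 = 5/9, so u_p = -19/27 + 5*t/9.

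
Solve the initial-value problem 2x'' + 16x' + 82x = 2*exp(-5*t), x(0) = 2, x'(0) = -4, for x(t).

Divide through by 2: x'' + 8x' + 41x = exp(-5*t).
Characteristic equation r² + 8r + 41 = 0 has discriminant (8)² - 4·(41) = -100 < 0, so r = -4 ± 5i.
Hence x_h = C1*cos(5*t)*exp(-4*t) + C2*exp(-4*t)*sin(5*t).
Try x_p = A*exp(-5*t). Substituting into the equation and dividing by exp(-5*t) gives A = 1/26, so x_p = exp(-5*t)/26.
General solution: x = exp(-5*t)/26 + C1*cos(5*t)*exp(-4*t) + C2*exp(-4*t)*sin(5*t).
Apply the initial conditions: x(0) = 1/26 + C1 = 2 and x'(0) = -5/26 - 4*C1 + 5*C2 = -4. Solving gives C1 = 51/26, C2 = 21/26.

x = exp(-5*t)/26 + 21*exp(-4*t)*sin(5*t)/26 + 51*cos(5*t)*exp(-4*t)/26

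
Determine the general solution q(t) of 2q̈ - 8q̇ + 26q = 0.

q = C1*cos(3*t)*exp(2*t) + C2*exp(2*t)*sin(3*t)

Divide through by 2: q'' - 4q' + 13q = 0.
Characteristic equation r² - 4r + 13 = 0 has discriminant (-4)² - 4·(13) = -36 < 0, so r = 2 ± 3i.
Hence q_h = C1*cos(3*t)*exp(2*t) + C2*exp(2*t)*sin(3*t).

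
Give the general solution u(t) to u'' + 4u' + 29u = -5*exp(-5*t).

u = -5*exp(-5*t)/34 + C1*cos(5*t)*exp(-2*t) + C2*exp(-2*t)*sin(5*t)

Characteristic equation r² + 4r + 29 = 0 has discriminant (4)² - 4·(29) = -100 < 0, so r = -2 ± 5i.
Hence u_h = C1*cos(5*t)*exp(-2*t) + C2*exp(-2*t)*sin(5*t).
Try u_p = A*exp(-5*t). Substituting into the equation and dividing by exp(-5*t) gives A = -5/34, so u_p = -5*exp(-5*t)/34.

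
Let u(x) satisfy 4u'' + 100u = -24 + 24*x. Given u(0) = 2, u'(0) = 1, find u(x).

u = -6/25 + 6*x/25 + 19*sin(5*x)/125 + 56*cos(5*x)/25

Divide through by 4: u'' + 25u = -6 + 6*x.
Characteristic equation r² + 25 = 0 has discriminant (0)² - 4·(25) = -100 < 0, so r = ± 5i.
Hence u_h = C1*cos(5*x) + C2*sin(5*x).
For the particular solution try u_p = A0 + A1*x. Substituting and matching coefficients of each power of x gives A0 = -6/25, A1 = 6/25, so u_p = -6/25 + 6*x/25.
General solution: u = -6/25 + 6*x/25 + C1*cos(5*x) + C2*sin(5*x).
Apply the initial conditions: u(0) = -6/25 + C1 = 2 and u'(0) = 6/25 + 5*C2 = 1. Solving gives C1 = 56/25, C2 = 19/125.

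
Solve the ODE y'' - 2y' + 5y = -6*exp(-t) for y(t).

Characteristic equation r² - 2r + 5 = 0 has discriminant (-2)² - 4·(5) = -16 < 0, so r = 1 ± 2i.
Hence y_h = C1*cos(2*t)*exp(t) + C2*exp(t)*sin(2*t).
Try y_p = A*exp(-t). Substituting into the equation and dividing by exp(-t) gives A = -3/4, so y_p = -3*exp(-t)/4.

y = -3*exp(-t)/4 + C1*cos(2*t)*exp(t) + C2*exp(t)*sin(2*t)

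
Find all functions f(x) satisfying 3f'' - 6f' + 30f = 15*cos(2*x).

Divide through by 3: f'' - 2f' + 10f = 5*cos(2*x).
Characteristic equation r² - 2r + 10 = 0 has discriminant (-2)² - 4·(10) = -36 < 0, so r = 1 ± 3i.
Hence f_h = C1*cos(3*x)*exp(x) + C2*exp(x)*sin(3*x).
Try f_p = A*cos(2*x) + B*sin(2*x). Substituting and equating the coefficients of cos(2x) and sin(2x) gives A = 15/26, B = -5/13, so f_p = -5*sin(2*x)/13 + 15*cos(2*x)/26.

f = -5*sin(2*x)/13 + 15*cos(2*x)/26 + C1*cos(3*x)*exp(x) + C2*exp(x)*sin(3*x)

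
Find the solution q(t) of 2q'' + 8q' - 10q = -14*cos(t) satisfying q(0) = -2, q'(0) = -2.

Divide through by 2: q'' + 4q' - 5q = -7*cos(t).
Characteristic equation r² + 4r - 5 = 0 factors as (r + 5)(r - 1) = 0, so r = -5, 1.
Hence q_h = C1*exp(-5*t) + C2*exp(t).
Try q_p = A*cos(t) + B*sin(t). Substituting and equating the coefficients of cos(t) and sin(t) gives A = 21/26, B = -7/13, so q_p = -7*sin(t)/13 + 21*cos(t)/26.
General solution: q = -7*sin(t)/13 + 21*cos(t)/26 + C1*exp(-5*t) + C2*exp(t).
Apply the initial conditions: q(0) = 21/26 + C1 + C2 = -2 and q'(0) = -7/13 + C2 - 5*C1 = -2. Solving gives C1 = -35/156, C2 = -31/12.

q = -35*exp(-5*t)/156 - 31*exp(t)/12 - 7*sin(t)/13 + 21*cos(t)/26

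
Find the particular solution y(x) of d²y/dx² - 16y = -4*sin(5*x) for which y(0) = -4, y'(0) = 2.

y = -359*exp(-4*x)/164 - 297*exp(4*x)/164 + 4*sin(5*x)/41

Characteristic equation r² - 16 = 0 factors as (r - 4)(r + 4) = 0, so r = 4, -4.
Hence y_h = C1*exp(4*x) + C2*exp(-4*x).
Try y_p = A*cos(5*x) + B*sin(5*x). Substituting and equating the coefficients of cos(5x) and sin(5x) gives A = 0, B = 4/41, so y_p = 4*sin(5*x)/41.
General solution: y = 4*sin(5*x)/41 + C1*exp(4*x) + C2*exp(-4*x).
Apply the initial conditions: y(0) = C1 + C2 = -4 and y'(0) = 20/41 - 4*C2 + 4*C1 = 2. Solving gives C1 = -297/164, C2 = -359/164.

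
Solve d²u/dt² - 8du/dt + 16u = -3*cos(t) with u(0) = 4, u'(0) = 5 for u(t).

Characteristic equation r² - 8r + 16 = 0 has discriminant (-8)² - 4·(16) = 0, so r = 4 is a repeated root.
Hence u_h = (C1 + C2*t)*exp(4*t).
Try u_p = A*cos(t) + B*sin(t). Substituting and equating the coefficients of cos(t) and sin(t) gives A = -45/289, B = 24/289, so u_p = -45*cos(t)/289 + 24*sin(t)/289.
General solution: u = -45*cos(t)/289 + 24*sin(t)/289 + C1*exp(4*t) + C2*t*exp(4*t).
Apply the initial conditions: u(0) = -45/289 + C1 = 4 and u'(0) = 24/289 + C2 + 4*C1 = 5. Solving gives C1 = 1201/289, C2 = -199/17.

u = -45*cos(t)/289 + 24*sin(t)/289 + 1201*exp(4*t)/289 - 199*t*exp(4*t)/17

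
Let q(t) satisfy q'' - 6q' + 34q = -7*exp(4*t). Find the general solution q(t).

Characteristic equation r² - 6r + 34 = 0 has discriminant (-6)² - 4·(34) = -100 < 0, so r = 3 ± 5i.
Hence q_h = C1*cos(5*t)*exp(3*t) + C2*exp(3*t)*sin(5*t).
Try q_p = A*exp(4*t). Substituting into the equation and dividing by exp(4*t) gives A = -7/26, so q_p = -7*exp(4*t)/26.

q = -7*exp(4*t)/26 + C1*cos(5*t)*exp(3*t) + C2*exp(3*t)*sin(5*t)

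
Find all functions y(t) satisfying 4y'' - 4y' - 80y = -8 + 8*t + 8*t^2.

y = 189/2000 - 9*t/100 - t**2/10 + C1*exp(5*t) + C2*exp(-4*t)

Divide through by 4: y'' - y' - 20y = -2 + 2*t + 2*t^2.
Characteristic equation r² - r - 20 = 0 factors as (r - 5)(r + 4) = 0, so r = 5, -4.
Hence y_h = C1*exp(5*t) + C2*exp(-4*t).
For the particular solution try y_p = A0 + A1*t + A2*t^2. Substituting and matching coefficients of each power of t gives A0 = 189/2000, A1 = -9/100, A2 = -1/10, so y_p = 189/2000 - 9*t/100 - t^2/10.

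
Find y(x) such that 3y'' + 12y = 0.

y = C1*cos(2*x) + C2*sin(2*x)

Divide through by 3: y'' + 4y = 0.
Characteristic equation r² + 4 = 0 has discriminant (0)² - 4·(4) = -16 < 0, so r = ± 2i.
Hence y_h = C1*cos(2*x) + C2*sin(2*x).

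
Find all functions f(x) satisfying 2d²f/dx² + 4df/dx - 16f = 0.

f = C1*exp(2*x) + C2*exp(-4*x)

Divide through by 2: f'' + 2f' - 8f = 0.
Characteristic equation r² + 2r - 8 = 0 factors as (r - 2)(r + 4) = 0, so r = 2, -4.
Hence f_h = C1*exp(2*x) + C2*exp(-4*x).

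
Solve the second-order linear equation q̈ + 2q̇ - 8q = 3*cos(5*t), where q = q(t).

q = -99*cos(5*t)/1189 + 30*sin(5*t)/1189 + C1*exp(-4*t) + C2*exp(2*t)

Characteristic equation r² + 2r - 8 = 0 factors as (r + 4)(r - 2) = 0, so r = -4, 2.
Hence q_h = C1*exp(-4*t) + C2*exp(2*t).
Try q_p = A*cos(5*t) + B*sin(5*t). Substituting and equating the coefficients of cos(5t) and sin(5t) gives A = -99/1189, B = 30/1189, so q_p = -99*cos(5*t)/1189 + 30*sin(5*t)/1189.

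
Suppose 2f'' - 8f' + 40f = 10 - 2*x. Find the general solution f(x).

Divide through by 2: f'' - 4f' + 20f = 5 - x.
Characteristic equation r² - 4r + 20 = 0 has discriminant (-4)² - 4·(20) = -64 < 0, so r = 2 ± 4i.
Hence f_h = C1*cos(4*x)*exp(2*x) + C2*exp(2*x)*sin(4*x).
For the particular solution try f_p = A0 + A1*x. Substituting and matching coefficients of each power of x gives A0 = 6/25, A1 = -1/20, so f_p = 6/25 - x/20.

f = 6/25 - x/20 + C1*cos(4*x)*exp(2*x) + C2*exp(2*x)*sin(4*x)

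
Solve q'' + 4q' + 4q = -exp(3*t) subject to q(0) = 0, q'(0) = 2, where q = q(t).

q = -exp(3*t)/25 + exp(-2*t)/25 + 11*t*exp(-2*t)/5

Characteristic equation r² + 4r + 4 = 0 has discriminant (4)² - 4·(4) = 0, so r = -2 is a repeated root.
Hence q_h = (C1 + C2*t)*exp(-2*t).
Try q_p = A*exp(3*t). Substituting into the equation and dividing by exp(3*t) gives A = -1/25, so q_p = -exp(3*t)/25.
General solution: q = -exp(3*t)/25 + C1*exp(-2*t) + C2*t*exp(-2*t).
Apply the initial conditions: q(0) = -1/25 + C1 = 0 and q'(0) = -3/25 + C2 - 2*C1 = 2. Solving gives C1 = 1/25, C2 = 11/5.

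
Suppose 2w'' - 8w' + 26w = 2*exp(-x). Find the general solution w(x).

Divide through by 2: w'' - 4w' + 13w = exp(-x).
Characteristic equation r² - 4r + 13 = 0 has discriminant (-4)² - 4·(13) = -36 < 0, so r = 2 ± 3i.
Hence w_h = C1*cos(3*x)*exp(2*x) + C2*exp(2*x)*sin(3*x).
Try w_p = A*exp(-x). Substituting into the equation and dividing by exp(-x) gives A = 1/18, so w_p = exp(-x)/18.

w = exp(-x)/18 + C1*cos(3*x)*exp(2*x) + C2*exp(2*x)*sin(3*x)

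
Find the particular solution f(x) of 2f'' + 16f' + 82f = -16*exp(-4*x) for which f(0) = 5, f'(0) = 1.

f = -8*exp(-4*x)/25 + 21*exp(-4*x)*sin(5*x)/5 + 133*cos(5*x)*exp(-4*x)/25

Divide through by 2: f'' + 8f' + 41f = -8*exp(-4*x).
Characteristic equation r² + 8r + 41 = 0 has discriminant (8)² - 4·(41) = -100 < 0, so r = -4 ± 5i.
Hence f_h = C1*cos(5*x)*exp(-4*x) + C2*exp(-4*x)*sin(5*x).
Try f_p = A*exp(-4*x). Substituting into the equation and dividing by exp(-4*x) gives A = -8/25, so f_p = -8*exp(-4*x)/25.
General solution: f = -8*exp(-4*x)/25 + C1*cos(5*x)*exp(-4*x) + C2*exp(-4*x)*sin(5*x).
Apply the initial conditions: f(0) = -8/25 + C1 = 5 and f'(0) = 32/25 - 4*C1 + 5*C2 = 1. Solving gives C1 = 133/25, C2 = 21/5.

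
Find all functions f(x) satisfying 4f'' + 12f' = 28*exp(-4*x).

f = C2 + 7*exp(-4*x)/4 + C1*exp(-3*x)

Divide through by 4: f'' + 3f' = 7*exp(-4*x).
Characteristic equation r² + 3r = 0 factors as (r + 3)r = 0, so r = -3, 0.
Hence f_h = C1*exp(-3*x) + C2.
Try f_p = A*exp(-4*x). Substituting into the equation and dividing by exp(-4*x) gives A = 7/4, so f_p = 7*exp(-4*x)/4.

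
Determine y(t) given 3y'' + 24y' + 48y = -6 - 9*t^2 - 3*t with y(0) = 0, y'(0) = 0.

Divide through by 3: y'' + 8y' + 16y = -2 - t - 3*t^2.
Characteristic equation r² + 8r + 16 = 0 has discriminant (8)² - 4·(16) = 0, so r = -4 is a repeated root.
Hence y_h = (C1 + C2*t)*exp(-4*t).
For the particular solution try y_p = A0 + A1*t + A2*t^2. Substituting and matching coefficients of each power of t gives A0 = -21/128, A1 = 1/8, A2 = -3/16, so y_p = -21/128 - 3*t^2/16 + t/8.
General solution: y = -21/128 - 3*t^2/16 + t/8 + C1*exp(-4*t) + C2*t*exp(-4*t).
Apply the initial conditions: y(0) = -21/128 + C1 = 0 and y'(0) = 1/8 + C2 - 4*C1 = 0. Solving gives C1 = 21/128, C2 = 17/32.

y = -21/128 - 3*t**2/16 + t/8 + 21*exp(-4*t)/128 + 17*t*exp(-4*t)/32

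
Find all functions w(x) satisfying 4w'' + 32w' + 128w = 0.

w = C1*cos(4*x)*exp(-4*x) + C2*exp(-4*x)*sin(4*x)

Divide through by 4: w'' + 8w' + 32w = 0.
Characteristic equation r² + 8r + 32 = 0 has discriminant (8)² - 4·(32) = -64 < 0, so r = -4 ± 4i.
Hence w_h = C1*cos(4*x)*exp(-4*x) + C2*exp(-4*x)*sin(4*x).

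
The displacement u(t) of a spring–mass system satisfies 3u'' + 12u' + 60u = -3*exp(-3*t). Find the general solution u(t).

Divide through by 3: u'' + 4u' + 20u = -exp(-3*t).
Characteristic equation r² + 4r + 20 = 0 has discriminant (4)² - 4·(20) = -64 < 0, so r = -2 ± 4i.
Hence u_h = C1*cos(4*t)*exp(-2*t) + C2*exp(-2*t)*sin(4*t).
Try u_p = A*exp(-3*t). Substituting into the equation and dividing by exp(-3*t) gives A = -1/17, so u_p = -exp(-3*t)/17.

u = -exp(-3*t)/17 + C1*cos(4*t)*exp(-2*t) + C2*exp(-2*t)*sin(4*t)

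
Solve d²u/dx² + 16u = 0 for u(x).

Characteristic equation r² + 16 = 0 has discriminant (0)² - 4·(16) = -64 < 0, so r = ± 4i.
Hence u_h = C1*cos(4*x) + C2*sin(4*x).

u = C1*cos(4*x) + C2*sin(4*x)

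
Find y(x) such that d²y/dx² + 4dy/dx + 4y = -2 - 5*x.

Characteristic equation r² + 4r + 4 = 0 has discriminant (4)² - 4·(4) = 0, so r = -2 is a repeated root.
Hence y_h = (C1 + C2*x)*exp(-2*x).
For the particular solution try y_p = A0 + A1*x. Substituting and matching coefficients of each power of x gives A0 = 3/4, A1 = -5/4, so y_p = 3/4 - 5*x/4.

y = 3/4 - 5*x/4 + C1*exp(-2*x) + C2*x*exp(-2*x)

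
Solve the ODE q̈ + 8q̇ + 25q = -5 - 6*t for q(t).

q = -77/625 - 6*t/25 + C1*cos(3*t)*exp(-4*t) + C2*exp(-4*t)*sin(3*t)

Characteristic equation r² + 8r + 25 = 0 has discriminant (8)² - 4·(25) = -36 < 0, so r = -4 ± 3i.
Hence q_h = C1*cos(3*t)*exp(-4*t) + C2*exp(-4*t)*sin(3*t).
For the particular solution try q_p = A0 + A1*t. Substituting and matching coefficients of each power of t gives A0 = -77/625, A1 = -6/25, so q_p = -77/625 - 6*t/25.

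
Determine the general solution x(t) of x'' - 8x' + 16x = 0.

x = C1*exp(4*t) + C2*t*exp(4*t)

Characteristic equation r² - 8r + 16 = 0 has discriminant (-8)² - 4·(16) = 0, so r = 4 is a repeated root.
Hence x_h = (C1 + C2*t)*exp(4*t).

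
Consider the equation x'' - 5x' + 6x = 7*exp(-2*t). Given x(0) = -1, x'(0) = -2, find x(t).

Characteristic equation r² - 5r + 6 = 0 factors as (r - 2)(r - 3) = 0, so r = 2, 3.
Hence x_h = C1*exp(2*t) + C2*exp(3*t).
Try x_p = A*exp(-2*t). Substituting into the equation and dividing by exp(-2*t) gives A = 7/20, so x_p = 7*exp(-2*t)/20.
General solution: x = 7*exp(-2*t)/20 + C1*exp(2*t) + C2*exp(3*t).
Apply the initial conditions: x(0) = 7/20 + C1 + C2 = -1 and x'(0) = -7/10 + 2*C1 + 3*C2 = -2. Solving gives C1 = -11/4, C2 = 7/5.

x = -11*exp(2*t)/4 + 7*exp(3*t)/5 + 7*exp(-2*t)/20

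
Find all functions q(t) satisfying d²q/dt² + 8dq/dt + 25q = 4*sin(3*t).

q = -3*cos(3*t)/26 + sin(3*t)/13 + C1*cos(3*t)*exp(-4*t) + C2*exp(-4*t)*sin(3*t)

Characteristic equation r² + 8r + 25 = 0 has discriminant (8)² - 4·(25) = -36 < 0, so r = -4 ± 3i.
Hence q_h = C1*cos(3*t)*exp(-4*t) + C2*exp(-4*t)*sin(3*t).
Try q_p = A*cos(3*t) + B*sin(3*t). Substituting and equating the coefficients of cos(3t) and sin(3t) gives A = -3/26, B = 1/13, so q_p = -3*cos(3*t)/26 + sin(3*t)/13.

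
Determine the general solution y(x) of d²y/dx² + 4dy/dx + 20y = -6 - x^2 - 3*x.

Characteristic equation r² + 4r + 20 = 0 has discriminant (4)² - 4·(20) = -64 < 0, so r = -2 ± 4i.
Hence y_h = C1*cos(4*x)*exp(-2*x) + C2*exp(-2*x)*sin(4*x).
For the particular solution try y_p = A0 + A1*x + A2*x^2. Substituting and matching coefficients of each power of x gives A0 = -269/1000, A1 = -13/100, A2 = -1/20, so y_p = -269/1000 - 13*x/100 - x^2/20.

y = -269/1000 - 13*x/100 - x**2/20 + C1*cos(4*x)*exp(-2*x) + C2*exp(-2*x)*sin(4*x)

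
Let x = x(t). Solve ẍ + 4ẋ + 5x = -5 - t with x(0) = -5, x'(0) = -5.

Characteristic equation r² + 4r + 5 = 0 has discriminant (4)² - 4·(5) = -4 < 0, so r = -2 ± i.
Hence x_h = C1*cos(t)*exp(-2*t) + C2*exp(-2*t)*sin(t).
For the particular solution try x_p = A0 + A1*t. Substituting and matching coefficients of each power of t gives A0 = -21/25, A1 = -1/5, so x_p = -21/25 - t/5.
General solution: x = -21/25 - t/5 + C1*cos(t)*exp(-2*t) + C2*exp(-2*t)*sin(t).
Apply the initial conditions: x(0) = -21/25 + C1 = -5 and x'(0) = -1/5 + C2 - 2*C1 = -5. Solving gives C1 = -104/25, C2 = -328/25.

x = -21/25 - t/5 - 328*exp(-2*t)*sin(t)/25 - 104*cos(t)*exp(-2*t)/25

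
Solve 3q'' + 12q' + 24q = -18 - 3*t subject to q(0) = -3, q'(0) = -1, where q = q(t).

Divide through by 3: q'' + 4q' + 8q = -6 - t.
Characteristic equation r² + 4r + 8 = 0 has discriminant (4)² - 4·(8) = -16 < 0, so r = -2 ± 2i.
Hence q_h = C1*cos(2*t)*exp(-2*t) + C2*exp(-2*t)*sin(2*t).
For the particular solution try q_p = A0 + A1*t. Substituting and matching coefficients of each power of t gives A0 = -11/16, A1 = -1/8, so q_p = -11/16 - t/8.
General solution: q = -11/16 - t/8 + C1*cos(2*t)*exp(-2*t) + C2*exp(-2*t)*sin(2*t).
Apply the initial conditions: q(0) = -11/16 + C1 = -3 and q'(0) = -1/8 - 2*C1 + 2*C2 = -1. Solving gives C1 = -37/16, C2 = -11/4.

q = -11/16 - t/8 - 37*cos(2*t)*exp(-2*t)/16 - 11*exp(-2*t)*sin(2*t)/4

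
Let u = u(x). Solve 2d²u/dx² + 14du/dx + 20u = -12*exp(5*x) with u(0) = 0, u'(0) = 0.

u = -3*exp(5*x)/35 - exp(-5*x)/5 + 2*exp(-2*x)/7

Divide through by 2: u'' + 7u' + 10u = -6*exp(5*x).
Characteristic equation r² + 7r + 10 = 0 factors as (r + 2)(r + 5) = 0, so r = -2, -5.
Hence u_h = C1*exp(-2*x) + C2*exp(-5*x).
Try u_p = A*exp(5*x). Substituting into the equation and dividing by exp(5*x) gives A = -3/35, so u_p = -3*exp(5*x)/35.
General solution: u = -3*exp(5*x)/35 + C1*exp(-2*x) + C2*exp(-5*x).
Apply the initial conditions: u(0) = -3/35 + C1 + C2 = 0 and u'(0) = -3/7 - 5*C2 - 2*C1 = 0. Solving gives C1 = 2/7, C2 = -1/5.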